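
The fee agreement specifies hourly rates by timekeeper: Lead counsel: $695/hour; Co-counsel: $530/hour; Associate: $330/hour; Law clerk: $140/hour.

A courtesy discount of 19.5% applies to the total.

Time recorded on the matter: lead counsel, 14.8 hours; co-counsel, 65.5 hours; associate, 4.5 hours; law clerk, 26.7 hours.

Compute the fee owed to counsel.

Lead counsel: 14.8 × $695 = $10,286.00
Co-counsel: 65.5 × $530 = $34,715.00
Associate: 4.5 × $330 = $1,485.00
Law clerk: 26.7 × $140 = $3,738.00
Subtotal: $50,224.00
Less 19.5% discount: −$9,793.68
Total: $50,224.00 − $9,793.68 = $40,430.32

$40,430.32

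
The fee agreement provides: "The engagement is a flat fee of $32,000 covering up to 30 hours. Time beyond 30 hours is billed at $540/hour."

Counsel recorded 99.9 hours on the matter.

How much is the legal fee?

$69,746.00

Flat fee: $32,000.00
Excess hours: 99.9 − 30 = 69.9
Overrun: 69.9 × $540 = $37,746.00
Total: $32,000.00 + $37,746.00 = $69,746.00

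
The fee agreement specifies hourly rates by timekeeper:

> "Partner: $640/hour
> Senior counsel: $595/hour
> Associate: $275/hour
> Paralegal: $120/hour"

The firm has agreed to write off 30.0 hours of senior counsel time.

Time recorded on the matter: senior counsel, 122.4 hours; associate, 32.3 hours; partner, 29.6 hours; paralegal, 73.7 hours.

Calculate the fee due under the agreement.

Partner: 29.6 × $640 = $18,944.00
Senior counsel: 122.4 × $595 = $72,828.00
Associate: 32.3 × $275 = $8,882.50
Paralegal: 73.7 × $120 = $8,844.00
Subtotal: $109,498.50
Write-off: 30.0 × $595 = $17,850.00
Total: $109,498.50 − $17,850.00 = $91,648.50

$91,648.50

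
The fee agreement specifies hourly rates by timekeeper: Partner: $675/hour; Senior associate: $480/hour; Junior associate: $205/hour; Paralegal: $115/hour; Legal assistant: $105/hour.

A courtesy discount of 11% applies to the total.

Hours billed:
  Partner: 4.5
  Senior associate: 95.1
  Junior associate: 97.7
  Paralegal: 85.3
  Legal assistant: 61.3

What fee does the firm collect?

$75,614.40

Partner: 4.5 × $675 = $3,037.50
Senior associate: 95.1 × $480 = $45,648.00
Junior associate: 97.7 × $205 = $20,028.50
Paralegal: 85.3 × $115 = $9,809.50
Legal assistant: 61.3 × $105 = $6,436.50
Subtotal: $84,960.00
Less 11% discount: −$9,345.60
Total: $84,960.00 − $9,345.60 = $75,614.40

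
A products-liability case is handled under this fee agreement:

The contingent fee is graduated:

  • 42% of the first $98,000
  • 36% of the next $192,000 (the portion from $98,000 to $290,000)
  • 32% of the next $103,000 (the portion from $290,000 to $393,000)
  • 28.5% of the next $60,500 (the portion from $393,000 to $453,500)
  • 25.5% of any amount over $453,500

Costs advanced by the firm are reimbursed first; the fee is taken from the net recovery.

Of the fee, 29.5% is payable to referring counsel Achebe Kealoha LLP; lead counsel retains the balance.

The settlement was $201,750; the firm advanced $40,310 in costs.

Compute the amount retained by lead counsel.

Fee base (net of costs): $201,750 − $40,310 = $161,440
First $98,000 at 42% = $41,160.00
Remaining $63,440 at 36% = $22,838.40
Fee: $41,160.00 + $22,838.40 = $63,998.40
Referral share: 29.5% of $63,998.40 = $18,879.53; lead counsel retains $63,998.40 − $18,879.53 = $45,118.87.

$45,118.87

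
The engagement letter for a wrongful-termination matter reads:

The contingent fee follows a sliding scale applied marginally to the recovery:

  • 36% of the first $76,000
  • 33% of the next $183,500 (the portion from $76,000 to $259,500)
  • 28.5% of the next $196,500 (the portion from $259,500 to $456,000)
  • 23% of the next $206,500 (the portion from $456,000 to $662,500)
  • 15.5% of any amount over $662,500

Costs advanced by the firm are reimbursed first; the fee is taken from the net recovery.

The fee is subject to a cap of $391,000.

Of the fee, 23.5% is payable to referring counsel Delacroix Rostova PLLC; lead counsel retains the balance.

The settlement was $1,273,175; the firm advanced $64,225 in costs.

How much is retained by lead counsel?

Fee base (net of costs): $1,273,175 − $64,225 = $1,208,950
First $76,000 at 36% = $27,360.00
Next $183,500 at 33% = $60,555.00
Next $196,500 at 28.5% = $56,002.50
Next $206,500 at 23% = $47,495.00
Remaining $546,450 at 15.5% = $84,699.75
Fee: $27,360.00 + $60,555.00 + $56,002.50 + $47,495.00 + $84,699.75 = $276,112.25
$276,112.25 is under the $391,000 cap.
Referral share: 23.5% of $276,112.25 = $64,886.38; lead counsel retains $276,112.25 − $64,886.38 = $211,225.87.

$211,225.87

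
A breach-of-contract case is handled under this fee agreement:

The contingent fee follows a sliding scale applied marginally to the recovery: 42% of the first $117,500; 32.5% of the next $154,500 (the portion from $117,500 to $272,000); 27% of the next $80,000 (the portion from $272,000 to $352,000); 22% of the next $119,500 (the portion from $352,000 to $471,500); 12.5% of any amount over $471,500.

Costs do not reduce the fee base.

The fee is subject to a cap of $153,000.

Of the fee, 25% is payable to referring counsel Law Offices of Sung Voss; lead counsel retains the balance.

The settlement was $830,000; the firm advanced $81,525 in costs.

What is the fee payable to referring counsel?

$38,250.00

Fee base is the gross recovery, $830,000; costs are reimbursed separately.
First $117,500 at 42% = $49,350.00
Next $154,500 at 32.5% = $50,212.50
Next $80,000 at 27% = $21,600.00
Next $119,500 at 22% = $26,290.00
Remaining $358,500 at 12.5% = $44,812.50
Fee: $49,350.00 + $50,212.50 + $21,600.00 + $26,290.00 + $44,812.50 = $192,265.00
$192,265.00 exceeds the $153,000 cap, so the fee is capped at $153,000.00.
Referral share: 25% of $153,000.00 = $38,250.00; lead counsel retains $153,000.00 − $38,250.00 = $114,750.00.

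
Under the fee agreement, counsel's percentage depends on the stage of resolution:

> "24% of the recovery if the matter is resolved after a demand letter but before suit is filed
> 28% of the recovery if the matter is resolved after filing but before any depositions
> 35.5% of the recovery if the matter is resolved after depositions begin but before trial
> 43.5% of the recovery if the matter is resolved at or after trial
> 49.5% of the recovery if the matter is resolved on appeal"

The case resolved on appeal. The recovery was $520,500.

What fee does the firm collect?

$257,647.50

The matter resolved on appeal, so the 49.5% rate applies.
$520,500 × 49.5% = $257,647.50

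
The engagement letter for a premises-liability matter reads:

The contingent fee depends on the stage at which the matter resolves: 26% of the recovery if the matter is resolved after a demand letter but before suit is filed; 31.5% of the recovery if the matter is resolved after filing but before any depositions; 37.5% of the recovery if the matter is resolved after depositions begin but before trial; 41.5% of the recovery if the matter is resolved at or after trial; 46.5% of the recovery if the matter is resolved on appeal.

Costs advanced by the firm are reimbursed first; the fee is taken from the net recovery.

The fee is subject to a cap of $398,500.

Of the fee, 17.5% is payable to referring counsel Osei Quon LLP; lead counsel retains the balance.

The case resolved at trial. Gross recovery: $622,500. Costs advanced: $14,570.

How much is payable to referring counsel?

$44,150.92

Fee base (net of costs): $622,500 − $14,570 = $607,930
The matter resolved at trial, so the 41.5% rate applies.
$607,930 × 41.5% = $252,290.95
$252,290.95 is under the $398,500 cap.
Referral share: 17.5% of $252,290.95 = $44,150.92; lead counsel retains $252,290.95 − $44,150.92 = $208,140.03.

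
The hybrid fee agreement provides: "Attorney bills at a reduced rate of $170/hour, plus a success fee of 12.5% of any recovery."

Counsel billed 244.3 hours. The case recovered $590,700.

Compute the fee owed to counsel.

Hourly: 244.3 × $170 = $41,531.00
Success fee: 12.5% of $590,700 = $73,837.50
Total: $41,531.00 + $73,837.50 = $115,368.50

$115,368.50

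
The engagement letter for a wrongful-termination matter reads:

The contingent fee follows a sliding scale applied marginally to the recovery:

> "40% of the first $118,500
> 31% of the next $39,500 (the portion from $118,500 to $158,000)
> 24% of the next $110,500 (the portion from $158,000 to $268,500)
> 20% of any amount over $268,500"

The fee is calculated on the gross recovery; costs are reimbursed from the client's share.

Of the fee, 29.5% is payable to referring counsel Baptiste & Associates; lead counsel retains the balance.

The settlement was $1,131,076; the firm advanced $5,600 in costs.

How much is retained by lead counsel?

Fee base is the gross recovery, $1,131,076; costs are reimbursed separately.
First $118,500 at 40% = $47,400.00
Next $39,500 at 31% = $12,245.00
Next $110,500 at 24% = $26,520.00
Remaining $862,576 at 20% = $172,515.20
Fee: $47,400.00 + $12,245.00 + $26,520.00 + $172,515.20 = $258,680.20
Referral share: 29.5% of $258,680.20 = $76,310.66; lead counsel retains $258,680.20 − $76,310.66 = $182,369.54.

$182,369.54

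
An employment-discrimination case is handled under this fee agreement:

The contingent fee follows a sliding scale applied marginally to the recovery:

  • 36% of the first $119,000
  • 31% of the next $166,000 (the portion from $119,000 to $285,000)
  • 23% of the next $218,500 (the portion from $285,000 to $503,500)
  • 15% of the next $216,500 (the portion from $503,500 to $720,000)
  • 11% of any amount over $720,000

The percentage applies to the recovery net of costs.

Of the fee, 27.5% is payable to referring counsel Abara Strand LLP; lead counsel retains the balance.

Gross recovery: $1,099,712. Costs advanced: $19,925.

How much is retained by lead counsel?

Fee base (net of costs): $1,099,712 − $19,925 = $1,079,787
First $119,000 at 36% = $42,840.00
Next $166,000 at 31% = $51,460.00
Next $218,500 at 23% = $50,255.00
Next $216,500 at 15% = $32,475.00
Remaining $359,787 at 11% = $39,576.57
Fee: $42,840.00 + $51,460.00 + $50,255.00 + $32,475.00 + $39,576.57 = $216,606.57
Referral share: 27.5% of $216,606.57 = $59,566.81; lead counsel retains $216,606.57 − $59,566.81 = $157,039.76.

$157,039.76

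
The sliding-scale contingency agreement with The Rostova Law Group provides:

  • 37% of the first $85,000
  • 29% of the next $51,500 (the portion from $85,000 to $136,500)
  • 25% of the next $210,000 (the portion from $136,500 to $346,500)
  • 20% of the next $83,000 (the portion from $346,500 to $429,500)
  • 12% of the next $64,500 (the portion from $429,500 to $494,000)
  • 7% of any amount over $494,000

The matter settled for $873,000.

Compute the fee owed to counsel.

$149,755.00

First $85,000 at 37% = $31,450.00
Next $51,500 at 29% = $14,935.00
Next $210,000 at 25% = $52,500.00
Next $83,000 at 20% = $16,600.00
Next $64,500 at 12% = $7,740.00
Remaining $379,000 at 7% = $26,530.00
Fee: $31,450.00 + $14,935.00 + $52,500.00 + $16,600.00 + $7,740.00 + $26,530.00 = $149,755.00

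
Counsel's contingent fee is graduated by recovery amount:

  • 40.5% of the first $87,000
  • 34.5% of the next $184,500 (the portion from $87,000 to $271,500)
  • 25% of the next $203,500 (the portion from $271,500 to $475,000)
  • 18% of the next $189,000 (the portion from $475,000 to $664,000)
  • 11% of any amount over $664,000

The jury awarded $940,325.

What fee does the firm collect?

$214,178.25

First $87,000 at 40.5% = $35,235.00
Next $184,500 at 34.5% = $63,652.50
Next $203,500 at 25% = $50,875.00
Next $189,000 at 18% = $34,020.00
Remaining $276,325 at 11% = $30,395.75
Fee: $35,235.00 + $63,652.50 + $50,875.00 + $34,020.00 + $30,395.75 = $214,178.25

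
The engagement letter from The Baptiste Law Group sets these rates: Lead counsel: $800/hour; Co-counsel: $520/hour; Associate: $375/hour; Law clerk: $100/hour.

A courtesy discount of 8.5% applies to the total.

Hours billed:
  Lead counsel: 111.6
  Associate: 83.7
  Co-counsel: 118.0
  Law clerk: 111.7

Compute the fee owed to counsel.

Lead counsel: 111.6 × $800 = $89,280.00
Co-counsel: 118.0 × $520 = $61,360.00
Associate: 83.7 × $375 = $31,387.50
Law clerk: 111.7 × $100 = $11,170.00
Subtotal: $193,197.50
Less 8.5% discount: −$16,421.79
Total: $193,197.50 − $16,421.79 = $176,775.71

$176,775.71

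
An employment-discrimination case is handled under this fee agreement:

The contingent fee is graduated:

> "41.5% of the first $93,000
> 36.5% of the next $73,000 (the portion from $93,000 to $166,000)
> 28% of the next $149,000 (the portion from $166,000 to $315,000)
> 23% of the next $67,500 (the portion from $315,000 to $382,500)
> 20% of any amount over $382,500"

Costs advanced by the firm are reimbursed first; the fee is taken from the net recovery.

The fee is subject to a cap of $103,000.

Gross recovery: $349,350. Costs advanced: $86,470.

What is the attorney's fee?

Fee base (net of costs): $349,350 − $86,470 = $262,880
First $93,000 at 41.5% = $38,595.00
Next $73,000 at 36.5% = $26,645.00
Remaining $96,880 at 28% = $27,126.40
Fee: $38,595.00 + $26,645.00 + $27,126.40 = $92,366.40
$92,366.40 is under the $103,000 cap.

$92,366.40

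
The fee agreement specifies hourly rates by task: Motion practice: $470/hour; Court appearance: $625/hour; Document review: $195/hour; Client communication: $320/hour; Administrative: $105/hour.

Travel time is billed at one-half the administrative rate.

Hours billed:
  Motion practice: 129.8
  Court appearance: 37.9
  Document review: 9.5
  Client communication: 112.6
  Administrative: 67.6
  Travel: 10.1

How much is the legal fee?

$130,206.25

Motion practice: 129.8 × $470 = $61,006.00
Court appearance: 37.9 × $625 = $23,687.50
Document review: 9.5 × $195 = $1,852.50
Client communication: 112.6 × $320 = $36,032.00
Administrative: 67.6 × $105 = $7,098.00
Subtotal: $61,006.00 + $23,687.50 + $1,852.50 + $36,032.00 + $7,098.00 = $129,676.00
Travel: 10.1 × ($105 ÷ 2) = 10.1 × $52.50 = $530.25
Total: $129,676.00 + $530.25 = $130,206.25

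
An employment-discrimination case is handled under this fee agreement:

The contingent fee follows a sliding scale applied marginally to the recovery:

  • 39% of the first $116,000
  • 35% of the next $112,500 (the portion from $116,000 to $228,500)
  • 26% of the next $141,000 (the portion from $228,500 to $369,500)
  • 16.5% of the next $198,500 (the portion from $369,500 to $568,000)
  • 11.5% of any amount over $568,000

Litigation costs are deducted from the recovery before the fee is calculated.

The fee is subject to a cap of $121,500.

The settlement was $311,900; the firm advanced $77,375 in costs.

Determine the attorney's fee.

Fee base (net of costs): $311,900 − $77,375 = $234,525
First $116,000 at 39% = $45,240.00
Next $112,500 at 35% = $39,375.00
Remaining $6,025 at 26% = $1,566.50
Fee: $45,240.00 + $39,375.00 + $1,566.50 = $86,181.50
$86,181.50 is under the $121,500 cap.

$86,181.50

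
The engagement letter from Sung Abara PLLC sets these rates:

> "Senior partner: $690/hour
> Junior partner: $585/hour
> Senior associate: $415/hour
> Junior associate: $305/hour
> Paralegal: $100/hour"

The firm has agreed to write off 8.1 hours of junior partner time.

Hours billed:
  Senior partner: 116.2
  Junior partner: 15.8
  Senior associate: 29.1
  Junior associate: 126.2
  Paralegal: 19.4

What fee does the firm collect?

$137,190.00

Senior partner: 116.2 × $690 = $80,178.00
Junior partner: 15.8 × $585 = $9,243.00
Senior associate: 29.1 × $415 = $12,076.50
Junior associate: 126.2 × $305 = $38,491.00
Paralegal: 19.4 × $100 = $1,940.00
Subtotal: $141,928.50
Write-off: 8.1 × $585 = $4,738.50
Total: $141,928.50 − $4,738.50 = $137,190.00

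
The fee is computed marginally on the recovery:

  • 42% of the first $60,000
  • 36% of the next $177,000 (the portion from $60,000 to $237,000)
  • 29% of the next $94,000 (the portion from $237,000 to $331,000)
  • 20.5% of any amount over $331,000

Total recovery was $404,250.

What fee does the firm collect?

$131,196.25

First $60,000 at 42% = $25,200.00
Next $177,000 at 36% = $63,720.00
Next $94,000 at 29% = $27,260.00
Remaining $73,250 at 20.5% = $15,016.25
Fee: $25,200.00 + $63,720.00 + $27,260.00 + $15,016.25 = $131,196.25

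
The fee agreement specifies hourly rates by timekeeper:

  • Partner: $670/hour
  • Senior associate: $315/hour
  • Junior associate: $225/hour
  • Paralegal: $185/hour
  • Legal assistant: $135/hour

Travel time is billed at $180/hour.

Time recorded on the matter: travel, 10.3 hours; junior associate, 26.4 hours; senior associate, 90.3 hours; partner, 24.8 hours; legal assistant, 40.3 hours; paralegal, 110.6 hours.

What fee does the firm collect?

Partner: 24.8 × $670 = $16,616.00
Senior associate: 90.3 × $315 = $28,444.50
Junior associate: 26.4 × $225 = $5,940.00
Paralegal: 110.6 × $185 = $20,461.00
Legal assistant: 40.3 × $135 = $5,440.50
Subtotal: $16,616.00 + $28,444.50 + $5,940.00 + $20,461.00 + $5,440.50 = $76,902.00
Travel: 10.3 × $180 = $1,854.00
Total: $76,902.00 + $1,854.00 = $78,756.00

$78,756.00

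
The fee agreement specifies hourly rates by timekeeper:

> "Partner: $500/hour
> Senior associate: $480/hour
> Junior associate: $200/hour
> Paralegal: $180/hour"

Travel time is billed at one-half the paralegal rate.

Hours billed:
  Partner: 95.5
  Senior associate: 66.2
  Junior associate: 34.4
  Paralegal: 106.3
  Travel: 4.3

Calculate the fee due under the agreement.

Partner: 95.5 × $500 = $47,750.00
Senior associate: 66.2 × $480 = $31,776.00
Junior associate: 34.4 × $200 = $6,880.00
Paralegal: 106.3 × $180 = $19,134.00
Subtotal: $47,750.00 + $31,776.00 + $6,880.00 + $19,134.00 = $105,540.00
Travel: 4.3 × ($180 ÷ 2) = 4.3 × $90.00 = $387.00
Total: $105,540.00 + $387.00 = $105,927.00

$105,927.00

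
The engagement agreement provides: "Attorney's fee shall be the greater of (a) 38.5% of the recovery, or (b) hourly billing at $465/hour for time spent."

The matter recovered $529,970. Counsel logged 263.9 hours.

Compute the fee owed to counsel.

(a) 38.5% of $529,970 = $204,038.45
(b) 263.9 × $465 = $122,713.50
The greater is (a): $204,038.45.

$204,038.45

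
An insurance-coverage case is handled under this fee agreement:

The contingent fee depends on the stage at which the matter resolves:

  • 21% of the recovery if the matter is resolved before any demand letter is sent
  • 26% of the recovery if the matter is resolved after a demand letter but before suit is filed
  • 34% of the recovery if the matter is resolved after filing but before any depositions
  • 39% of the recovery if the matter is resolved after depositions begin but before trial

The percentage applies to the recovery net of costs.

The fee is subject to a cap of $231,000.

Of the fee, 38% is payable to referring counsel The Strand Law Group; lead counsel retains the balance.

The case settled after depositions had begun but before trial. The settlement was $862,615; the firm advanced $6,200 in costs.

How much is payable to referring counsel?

Fee base (net of costs): $862,615 − $6,200 = $856,415
The matter settled after depositions had begun but before trial, so the 39% rate applies.
$856,415 × 39% = $334,001.85
$334,001.85 exceeds the $231,000 cap, so the fee is capped at $231,000.00.
Referral share: 38% of $231,000.00 = $87,780.00; lead counsel retains $231,000.00 − $87,780.00 = $143,220.00.

$87,780.00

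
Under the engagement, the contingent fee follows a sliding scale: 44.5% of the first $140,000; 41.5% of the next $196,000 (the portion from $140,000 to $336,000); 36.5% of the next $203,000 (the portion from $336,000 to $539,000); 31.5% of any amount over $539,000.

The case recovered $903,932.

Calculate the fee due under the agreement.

$332,688.58

First $140,000 at 44.5% = $62,300.00
Next $196,000 at 41.5% = $81,340.00
Next $203,000 at 36.5% = $74,095.00
Remaining $364,932 at 31.5% = $114,953.58
Fee: $62,300.00 + $81,340.00 + $74,095.00 + $114,953.58 = $332,688.58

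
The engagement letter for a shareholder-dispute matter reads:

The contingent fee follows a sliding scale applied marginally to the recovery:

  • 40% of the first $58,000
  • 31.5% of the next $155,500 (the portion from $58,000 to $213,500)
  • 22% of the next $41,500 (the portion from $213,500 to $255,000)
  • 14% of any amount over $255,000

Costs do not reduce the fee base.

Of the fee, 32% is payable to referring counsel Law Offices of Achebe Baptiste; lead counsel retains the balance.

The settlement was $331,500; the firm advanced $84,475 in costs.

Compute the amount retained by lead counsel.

$62,575.30

Fee base is the gross recovery, $331,500; costs are reimbursed separately.
First $58,000 at 40% = $23,200.00
Next $155,500 at 31.5% = $48,982.50
Next $41,500 at 22% = $9,130.00
Remaining $76,500 at 14% = $10,710.00
Fee: $23,200.00 + $48,982.50 + $9,130.00 + $10,710.00 = $92,022.50
Referral share: 32% of $92,022.50 = $29,447.20; lead counsel retains $92,022.50 − $29,447.20 = $62,575.30.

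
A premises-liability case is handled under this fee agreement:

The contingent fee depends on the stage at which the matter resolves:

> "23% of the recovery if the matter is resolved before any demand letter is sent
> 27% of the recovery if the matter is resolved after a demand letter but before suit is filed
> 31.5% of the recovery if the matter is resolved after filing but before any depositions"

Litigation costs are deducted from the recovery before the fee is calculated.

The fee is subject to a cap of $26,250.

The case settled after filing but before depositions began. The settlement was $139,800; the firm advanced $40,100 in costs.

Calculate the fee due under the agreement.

$26,250.00

Fee base (net of costs): $139,800 − $40,100 = $99,700
The matter settled after filing but before depositions began, so the 31.5% rate applies.
$99,700 × 31.5% = $31,405.50
$31,405.50 exceeds the $26,250 cap, so the fee is capped at $26,250.00.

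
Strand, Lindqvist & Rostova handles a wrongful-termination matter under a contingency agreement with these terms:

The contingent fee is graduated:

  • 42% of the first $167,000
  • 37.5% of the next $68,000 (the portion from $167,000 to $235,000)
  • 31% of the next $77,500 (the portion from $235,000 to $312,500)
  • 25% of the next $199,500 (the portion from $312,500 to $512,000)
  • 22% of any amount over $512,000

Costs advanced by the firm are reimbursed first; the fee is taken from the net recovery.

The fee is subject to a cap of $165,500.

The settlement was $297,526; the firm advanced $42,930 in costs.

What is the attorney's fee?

$101,714.76

Fee base (net of costs): $297,526 − $42,930 = $254,596
First $167,000 at 42% = $70,140.00
Next $68,000 at 37.5% = $25,500.00
Remaining $19,596 at 31% = $6,074.76
Fee: $70,140.00 + $25,500.00 + $6,074.76 = $101,714.76
$101,714.76 is under the $165,500 cap.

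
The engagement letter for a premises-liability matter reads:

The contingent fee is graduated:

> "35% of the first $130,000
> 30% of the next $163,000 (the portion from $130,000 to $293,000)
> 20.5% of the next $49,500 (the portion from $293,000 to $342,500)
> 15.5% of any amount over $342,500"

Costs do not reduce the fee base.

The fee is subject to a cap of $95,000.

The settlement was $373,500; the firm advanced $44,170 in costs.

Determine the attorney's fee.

$95,000.00

Fee base is the gross recovery, $373,500; costs are reimbursed separately.
First $130,000 at 35% = $45,500.00
Next $163,000 at 30% = $48,900.00
Next $49,500 at 20.5% = $10,147.50
Remaining $31,000 at 15.5% = $4,805.00
Fee: $45,500.00 + $48,900.00 + $10,147.50 + $4,805.00 = $109,352.50
$109,352.50 exceeds the $95,000 cap, so the fee is capped at $95,000.00.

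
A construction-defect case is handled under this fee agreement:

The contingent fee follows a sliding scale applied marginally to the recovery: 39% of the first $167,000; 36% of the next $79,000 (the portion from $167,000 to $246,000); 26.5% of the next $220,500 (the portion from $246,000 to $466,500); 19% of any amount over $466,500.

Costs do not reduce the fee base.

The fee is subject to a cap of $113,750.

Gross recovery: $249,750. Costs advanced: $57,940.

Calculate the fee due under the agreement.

Fee base is the gross recovery, $249,750; costs are reimbursed separately.
First $167,000 at 39% = $65,130.00
Next $79,000 at 36% = $28,440.00
Remaining $3,750 at 26.5% = $993.75
Fee: $65,130.00 + $28,440.00 + $993.75 = $94,563.75
$94,563.75 is under the $113,750 cap.

$94,563.75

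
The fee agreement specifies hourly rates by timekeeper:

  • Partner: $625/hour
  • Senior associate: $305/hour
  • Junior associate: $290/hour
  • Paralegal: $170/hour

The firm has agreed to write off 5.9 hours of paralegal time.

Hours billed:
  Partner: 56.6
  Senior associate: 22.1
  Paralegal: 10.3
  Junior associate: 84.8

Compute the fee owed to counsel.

Partner: 56.6 × $625 = $35,375.00
Senior associate: 22.1 × $305 = $6,740.50
Junior associate: 84.8 × $290 = $24,592.00
Paralegal: 10.3 × $170 = $1,751.00
Subtotal: $68,458.50
Write-off: 5.9 × $170 = $1,003.00
Total: $68,458.50 − $1,003.00 = $67,455.50

$67,455.50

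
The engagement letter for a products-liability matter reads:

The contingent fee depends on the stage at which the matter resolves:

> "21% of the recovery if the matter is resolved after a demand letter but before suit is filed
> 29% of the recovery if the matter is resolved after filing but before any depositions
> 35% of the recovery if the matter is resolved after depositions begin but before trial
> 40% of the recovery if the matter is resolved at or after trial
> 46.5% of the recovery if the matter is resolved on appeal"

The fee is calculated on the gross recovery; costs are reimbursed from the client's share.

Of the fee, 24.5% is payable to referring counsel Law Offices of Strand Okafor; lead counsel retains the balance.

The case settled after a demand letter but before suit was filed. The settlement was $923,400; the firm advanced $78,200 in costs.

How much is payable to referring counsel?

$47,508.93

Fee base is the gross recovery, $923,400; costs are reimbursed separately.
The matter settled after a demand letter but before suit was filed, so the 21% rate applies.
$923,400 × 21% = $193,914.00
Referral share: 24.5% of $193,914.00 = $47,508.93; lead counsel retains $193,914.00 − $47,508.93 = $146,405.07.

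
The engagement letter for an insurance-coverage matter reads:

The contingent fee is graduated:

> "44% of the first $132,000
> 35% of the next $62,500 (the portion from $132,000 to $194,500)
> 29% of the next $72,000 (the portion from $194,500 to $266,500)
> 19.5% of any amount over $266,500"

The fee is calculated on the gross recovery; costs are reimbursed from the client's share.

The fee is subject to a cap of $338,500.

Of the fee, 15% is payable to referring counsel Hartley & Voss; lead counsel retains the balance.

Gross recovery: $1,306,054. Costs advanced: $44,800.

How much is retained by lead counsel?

Fee base is the gross recovery, $1,306,054; costs are reimbursed separately.
First $132,000 at 44% = $58,080.00
Next $62,500 at 35% = $21,875.00
Next $72,000 at 29% = $20,880.00
Remaining $1,039,554 at 19.5% = $202,713.03
Fee: $58,080.00 + $21,875.00 + $20,880.00 + $202,713.03 = $303,548.03
$303,548.03 is under the $338,500 cap.
Referral share: 15% of $303,548.03 = $45,532.20; lead counsel retains $303,548.03 − $45,532.20 = $258,015.83.

$258,015.83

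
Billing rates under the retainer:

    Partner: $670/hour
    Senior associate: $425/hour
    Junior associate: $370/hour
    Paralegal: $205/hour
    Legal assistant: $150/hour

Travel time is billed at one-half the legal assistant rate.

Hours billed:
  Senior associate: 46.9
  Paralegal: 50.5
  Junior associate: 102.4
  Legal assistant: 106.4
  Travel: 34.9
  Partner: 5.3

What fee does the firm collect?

Partner: 5.3 × $670 = $3,551.00
Senior associate: 46.9 × $425 = $19,932.50
Junior associate: 102.4 × $370 = $37,888.00
Paralegal: 50.5 × $205 = $10,352.50
Legal assistant: 106.4 × $150 = $15,960.00
Subtotal: $3,551.00 + $19,932.50 + $37,888.00 + $10,352.50 + $15,960.00 = $87,684.00
Travel: 34.9 × ($150 ÷ 2) = 34.9 × $75.00 = $2,617.50
Total: $87,684.00 + $2,617.50 = $90,301.50

$90,301.50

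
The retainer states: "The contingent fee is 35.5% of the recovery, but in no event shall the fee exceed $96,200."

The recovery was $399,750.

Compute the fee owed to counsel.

$96,200.00

35.5% of $399,750 = $141,911.25
That exceeds the $96,200 cap, so the fee is capped at $96,200.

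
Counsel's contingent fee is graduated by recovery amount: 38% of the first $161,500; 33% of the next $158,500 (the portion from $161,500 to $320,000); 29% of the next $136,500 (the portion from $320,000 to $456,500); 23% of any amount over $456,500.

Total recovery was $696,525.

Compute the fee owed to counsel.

$208,465.75

First $161,500 at 38% = $61,370.00
Next $158,500 at 33% = $52,305.00
Next $136,500 at 29% = $39,585.00
Remaining $240,025 at 23% = $55,205.75
Fee: $61,370.00 + $52,305.00 + $39,585.00 + $55,205.75 = $208,465.75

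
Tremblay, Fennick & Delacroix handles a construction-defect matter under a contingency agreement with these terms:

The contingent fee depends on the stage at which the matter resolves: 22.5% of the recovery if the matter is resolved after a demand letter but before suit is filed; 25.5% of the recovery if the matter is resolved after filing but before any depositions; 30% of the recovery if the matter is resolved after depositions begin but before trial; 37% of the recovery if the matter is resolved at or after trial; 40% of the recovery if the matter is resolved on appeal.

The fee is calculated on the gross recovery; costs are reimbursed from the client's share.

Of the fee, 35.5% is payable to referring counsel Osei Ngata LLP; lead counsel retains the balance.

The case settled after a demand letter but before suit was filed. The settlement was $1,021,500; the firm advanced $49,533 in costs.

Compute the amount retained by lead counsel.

$148,245.19

Fee base is the gross recovery, $1,021,500; costs are reimbursed separately.
The matter settled after a demand letter but before suit was filed, so the 22.5% rate applies.
$1,021,500 × 22.5% = $229,837.50
Referral share: 35.5% of $229,837.50 = $81,592.31; lead counsel retains $229,837.50 − $81,592.31 = $148,245.19.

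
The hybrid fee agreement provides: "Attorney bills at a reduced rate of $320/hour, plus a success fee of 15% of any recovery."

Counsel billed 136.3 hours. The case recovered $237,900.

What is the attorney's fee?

$79,301.00

Hourly: 136.3 × $320 = $43,616.00
Success fee: 15% of $237,900 = $35,685.00
Total: $43,616.00 + $35,685.00 = $79,301.00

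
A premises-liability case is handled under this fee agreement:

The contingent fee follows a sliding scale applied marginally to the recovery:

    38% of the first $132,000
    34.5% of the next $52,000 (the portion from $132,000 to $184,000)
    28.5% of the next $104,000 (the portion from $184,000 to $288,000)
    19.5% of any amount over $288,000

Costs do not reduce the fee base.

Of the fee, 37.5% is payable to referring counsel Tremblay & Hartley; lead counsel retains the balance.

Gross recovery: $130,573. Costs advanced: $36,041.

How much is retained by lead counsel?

Fee base is the gross recovery, $130,573; costs are reimbursed separately.
First $130,573 at 38% = $49,617.74
Referral share: 37.5% of $49,617.74 = $18,606.65; lead counsel retains $49,617.74 − $18,606.65 = $31,011.09.

$31,011.09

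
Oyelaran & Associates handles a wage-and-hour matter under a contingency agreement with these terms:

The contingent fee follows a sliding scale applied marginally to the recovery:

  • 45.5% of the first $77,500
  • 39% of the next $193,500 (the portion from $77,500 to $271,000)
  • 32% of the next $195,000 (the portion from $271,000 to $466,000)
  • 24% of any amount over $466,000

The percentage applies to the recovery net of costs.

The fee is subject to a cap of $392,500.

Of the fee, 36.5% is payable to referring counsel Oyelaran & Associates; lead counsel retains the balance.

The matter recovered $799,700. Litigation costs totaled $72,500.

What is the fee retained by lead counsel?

Fee base (net of costs): $799,700 − $72,500 = $727,200
First $77,500 at 45.5% = $35,262.50
Next $193,500 at 39% = $75,465.00
Next $195,000 at 32% = $62,400.00
Remaining $261,200 at 24% = $62,688.00
Fee: $35,262.50 + $75,465.00 + $62,400.00 + $62,688.00 = $235,815.50
$235,815.50 is under the $392,500 cap.
Referral share: 36.5% of $235,815.50 = $86,072.66; lead counsel retains $235,815.50 − $86,072.66 = $149,742.84.

$149,742.84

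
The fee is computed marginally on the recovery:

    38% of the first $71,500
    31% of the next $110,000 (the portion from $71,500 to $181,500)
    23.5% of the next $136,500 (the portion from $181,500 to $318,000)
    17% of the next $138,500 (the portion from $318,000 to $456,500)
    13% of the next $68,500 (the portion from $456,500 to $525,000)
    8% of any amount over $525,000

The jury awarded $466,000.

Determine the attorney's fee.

$118,127.50

First $71,500 at 38% = $27,170.00
Next $110,000 at 31% = $34,100.00
Next $136,500 at 23.5% = $32,077.50
Next $138,500 at 17% = $23,545.00
Remaining $9,500 at 13% = $1,235.00
Fee: $27,170.00 + $34,100.00 + $32,077.50 + $23,545.00 + $1,235.00 = $118,127.50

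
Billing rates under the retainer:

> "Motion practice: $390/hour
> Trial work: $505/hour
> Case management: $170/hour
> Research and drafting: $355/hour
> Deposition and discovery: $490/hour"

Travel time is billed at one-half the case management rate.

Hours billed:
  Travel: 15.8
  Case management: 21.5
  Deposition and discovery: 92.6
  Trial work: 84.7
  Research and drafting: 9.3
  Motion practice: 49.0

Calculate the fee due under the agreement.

Motion practice: 49.0 × $390 = $19,110.00
Trial work: 84.7 × $505 = $42,773.50
Case management: 21.5 × $170 = $3,655.00
Research and drafting: 9.3 × $355 = $3,301.50
Deposition and discovery: 92.6 × $490 = $45,374.00
Subtotal: $19,110.00 + $42,773.50 + $3,655.00 + $3,301.50 + $45,374.00 = $114,214.00
Travel: 15.8 × ($170 ÷ 2) = 15.8 × $85.00 = $1,343.00
Total: $114,214.00 + $1,343.00 = $115,557.00

$115,557.00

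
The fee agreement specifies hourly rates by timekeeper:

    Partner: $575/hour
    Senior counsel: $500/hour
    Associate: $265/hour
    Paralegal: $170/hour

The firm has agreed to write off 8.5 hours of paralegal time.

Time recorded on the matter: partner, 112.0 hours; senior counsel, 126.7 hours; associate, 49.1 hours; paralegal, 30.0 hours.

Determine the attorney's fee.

$144,416.50

Partner: 112.0 × $575 = $64,400.00
Senior counsel: 126.7 × $500 = $63,350.00
Associate: 49.1 × $265 = $13,011.50
Paralegal: 30.0 × $170 = $5,100.00
Subtotal: $145,861.50
Write-off: 8.5 × $170 = $1,445.00
Total: $145,861.50 − $1,445.00 = $144,416.50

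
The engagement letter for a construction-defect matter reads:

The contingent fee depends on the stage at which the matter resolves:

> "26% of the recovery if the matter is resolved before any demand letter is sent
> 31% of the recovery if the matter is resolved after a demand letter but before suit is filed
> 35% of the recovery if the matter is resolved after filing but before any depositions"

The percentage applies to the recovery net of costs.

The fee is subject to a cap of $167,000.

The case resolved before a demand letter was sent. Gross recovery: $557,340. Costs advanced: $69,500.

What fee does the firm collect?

$126,838.40

Fee base (net of costs): $557,340 − $69,500 = $487,840
The matter resolved before a demand letter was sent, so the 26% rate applies.
$487,840 × 26% = $126,838.40
$126,838.40 is under the $167,000 cap.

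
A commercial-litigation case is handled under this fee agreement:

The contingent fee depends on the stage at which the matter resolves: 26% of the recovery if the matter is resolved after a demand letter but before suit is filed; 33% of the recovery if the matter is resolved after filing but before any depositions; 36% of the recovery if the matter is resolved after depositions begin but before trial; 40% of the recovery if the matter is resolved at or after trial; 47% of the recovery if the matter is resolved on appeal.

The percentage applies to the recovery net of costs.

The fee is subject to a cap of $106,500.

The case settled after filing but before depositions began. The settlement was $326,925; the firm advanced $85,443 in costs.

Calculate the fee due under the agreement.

Fee base (net of costs): $326,925 − $85,443 = $241,482
The matter settled after filing but before depositions began, so the 33% rate applies.
$241,482 × 33% = $79,689.06
$79,689.06 is under the $106,500 cap.

$79,689.06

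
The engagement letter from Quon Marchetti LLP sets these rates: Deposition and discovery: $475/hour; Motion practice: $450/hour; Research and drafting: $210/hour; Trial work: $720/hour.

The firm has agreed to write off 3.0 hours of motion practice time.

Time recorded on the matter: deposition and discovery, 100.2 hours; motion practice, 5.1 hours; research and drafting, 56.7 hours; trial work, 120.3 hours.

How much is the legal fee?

$147,063.00

Deposition and discovery: 100.2 × $475 = $47,595.00
Motion practice: 5.1 × $450 = $2,295.00
Research and drafting: 56.7 × $210 = $11,907.00
Trial work: 120.3 × $720 = $86,616.00
Subtotal: $148,413.00
Write-off: 3.0 × $450 = $1,350.00
Total: $148,413.00 − $1,350.00 = $147,063.00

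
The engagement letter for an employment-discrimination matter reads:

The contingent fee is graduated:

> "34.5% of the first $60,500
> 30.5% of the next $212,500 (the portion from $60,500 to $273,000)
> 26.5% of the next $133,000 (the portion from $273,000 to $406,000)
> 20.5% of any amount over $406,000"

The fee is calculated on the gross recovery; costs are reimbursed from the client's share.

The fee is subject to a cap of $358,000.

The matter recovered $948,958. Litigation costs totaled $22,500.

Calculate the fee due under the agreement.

$232,236.39

Fee base is the gross recovery, $948,958; costs are reimbursed separately.
First $60,500 at 34.5% = $20,872.50
Next $212,500 at 30.5% = $64,812.50
Next $133,000 at 26.5% = $35,245.00
Remaining $542,958 at 20.5% = $111,306.39
Fee: $20,872.50 + $64,812.50 + $35,245.00 + $111,306.39 = $232,236.39
$232,236.39 is under the $358,000 cap.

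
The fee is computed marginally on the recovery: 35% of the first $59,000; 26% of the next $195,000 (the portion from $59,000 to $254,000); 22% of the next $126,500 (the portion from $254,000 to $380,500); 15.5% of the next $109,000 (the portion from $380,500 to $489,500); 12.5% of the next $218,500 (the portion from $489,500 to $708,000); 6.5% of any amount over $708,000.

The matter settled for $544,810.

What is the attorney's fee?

First $59,000 at 35% = $20,650.00
Next $195,000 at 26% = $50,700.00
Next $126,500 at 22% = $27,830.00
Next $109,000 at 15.5% = $16,895.00
Remaining $55,310 at 12.5% = $6,913.75
Fee: $20,650.00 + $50,700.00 + $27,830.00 + $16,895.00 + $6,913.75 = $122,988.75

$122,988.75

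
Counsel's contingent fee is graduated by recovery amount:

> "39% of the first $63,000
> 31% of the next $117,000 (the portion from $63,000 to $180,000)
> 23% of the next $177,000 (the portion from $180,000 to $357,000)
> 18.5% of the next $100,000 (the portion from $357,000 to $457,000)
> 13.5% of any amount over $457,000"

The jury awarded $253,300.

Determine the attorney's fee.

First $63,000 at 39% = $24,570.00
Next $117,000 at 31% = $36,270.00
Remaining $73,300 at 23% = $16,859.00
Fee: $24,570.00 + $36,270.00 + $16,859.00 = $77,699.00

$77,699.00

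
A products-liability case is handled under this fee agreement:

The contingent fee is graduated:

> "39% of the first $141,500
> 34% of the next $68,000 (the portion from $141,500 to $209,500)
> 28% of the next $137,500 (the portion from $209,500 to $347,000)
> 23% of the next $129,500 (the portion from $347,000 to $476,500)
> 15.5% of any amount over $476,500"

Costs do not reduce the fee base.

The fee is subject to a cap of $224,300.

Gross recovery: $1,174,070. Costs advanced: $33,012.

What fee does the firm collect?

Fee base is the gross recovery, $1,174,070; costs are reimbursed separately.
First $141,500 at 39% = $55,185.00
Next $68,000 at 34% = $23,120.00
Next $137,500 at 28% = $38,500.00
Next $129,500 at 23% = $29,785.00
Remaining $697,570 at 15.5% = $108,123.35
Fee: $55,185.00 + $23,120.00 + $38,500.00 + $29,785.00 + $108,123.35 = $254,713.35
$254,713.35 exceeds the $224,300 cap, so the fee is capped at $224,300.00.

$224,300.00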